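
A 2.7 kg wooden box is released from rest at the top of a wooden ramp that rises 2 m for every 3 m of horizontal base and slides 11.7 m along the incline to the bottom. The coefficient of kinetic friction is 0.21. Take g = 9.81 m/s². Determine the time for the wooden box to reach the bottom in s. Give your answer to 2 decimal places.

The weight component along the incline is mg sin 33.69° = 14.692 N and the normal force is N = mg cos 33.69° = 22.039 N.
Friction up the slope is f = μN = 0.21 × 22.039 = 4.628 N, so the net downslope force is 14.692 − 4.628 = 10.064 N and a = 10.064 / 2.7 = 3.7274 m/s².
Starting from rest, L = ½at², so t = √(2L/a) = √(2 × 11.7 / 3.7274) = 2.5056 s.

2.51 s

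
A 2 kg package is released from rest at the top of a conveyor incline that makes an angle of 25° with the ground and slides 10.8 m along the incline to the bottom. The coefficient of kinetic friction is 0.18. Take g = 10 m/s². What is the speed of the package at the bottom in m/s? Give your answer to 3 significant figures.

7.49 m/s

The weight component along the incline is mg sin 25° = 8.452 N and the normal force is N = mg cos 25° = 18.126 N.
Friction up the slope is f = μN = 0.18 × 18.126 = 3.263 N, so the net downslope force is 8.452 − 3.263 = 5.189 N and a = 5.189 / 2 = 2.5945 m/s².
Starting from rest over a distance of 10.8 m, v² = 2aL = 2 × 2.5945 × 10.8 = 56.0412, so v = 7.4861 m/s.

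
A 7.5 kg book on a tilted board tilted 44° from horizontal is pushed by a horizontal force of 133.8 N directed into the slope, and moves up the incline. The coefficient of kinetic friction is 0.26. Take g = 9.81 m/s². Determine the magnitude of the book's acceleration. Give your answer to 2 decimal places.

0.96 m/s²

The horizontal push has components F cos 44° = 133.8 × 0.7193 = 96.242 N up the incline and F sin 44° = 133.8 × 0.6947 = 92.951 N pressing into the surface.
The normal force is therefore N = mg cos 44° + F sin 44° = 52.922 + 92.951 = 145.873 N, and kinetic friction down the slope is μN = 0.26 × 145.873 = 37.927 N.
Along the incline: F cos 44° − mg sin 44° − μN = ma, so 96.242 − 51.113 − 37.927 = 7.5 a, giving a = 0.9603 m/s².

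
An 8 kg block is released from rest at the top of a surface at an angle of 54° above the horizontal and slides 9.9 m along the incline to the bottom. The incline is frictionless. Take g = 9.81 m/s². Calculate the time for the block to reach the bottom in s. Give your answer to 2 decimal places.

1.58 s

The weight component along the incline is mg sin 54° = 63.492 N and the normal force is N = mg cos 54° = 46.129 N.
With no friction, a = g sin 54° = 7.9365 m/s².
Starting from rest, L = ½at², so t = √(2L/a) = √(2 × 9.9 / 7.9365) = 1.5795 s.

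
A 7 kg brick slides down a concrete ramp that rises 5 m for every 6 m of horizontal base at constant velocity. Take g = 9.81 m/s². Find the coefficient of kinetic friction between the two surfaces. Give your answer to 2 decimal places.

0.83

At constant velocity the net force along the incline is zero: mg sin 39.81° = μ mg cos 39.81°.
So μ = tan 39.81° = 0.6402 / 0.7682 = 0.8334.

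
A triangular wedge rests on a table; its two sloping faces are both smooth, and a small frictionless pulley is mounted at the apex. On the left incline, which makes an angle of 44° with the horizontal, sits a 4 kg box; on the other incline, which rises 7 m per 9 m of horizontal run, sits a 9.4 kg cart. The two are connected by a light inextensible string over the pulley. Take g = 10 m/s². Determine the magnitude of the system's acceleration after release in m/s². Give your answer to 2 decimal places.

2.23 m/s²

Resolve each weight along its own incline: the 4 kg mass has component 4 × 10 × sin 44° = 27.786 N down its slope, and the 9.4 kg mass has 9.4 × 10 × sin 37.87° = 57.710 N down its slope.
The 9.4 kg side's 57.710 N exceeds the other side's 27.786 N, so that mass slides down and the 4 kg mass slides up. Taking that direction as positive, Newton's second law for the whole system gives 57.710 − 27.786 = (4 + 9.4) a, so a = 29.924 / 13.4 = 2.2331 m/s².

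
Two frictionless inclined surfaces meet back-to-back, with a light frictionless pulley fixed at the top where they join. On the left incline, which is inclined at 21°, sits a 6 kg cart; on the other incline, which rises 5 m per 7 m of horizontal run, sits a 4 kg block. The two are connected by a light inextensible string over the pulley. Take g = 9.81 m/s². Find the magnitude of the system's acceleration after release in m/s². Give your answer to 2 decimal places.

Resolve each weight along its own incline: the 6 kg mass has component 6 × 9.81 × sin 21° = 21.094 N down its slope, and the 4 kg mass has 4 × 9.81 × sin 35.54° = 22.808 N down its slope.
The 4 kg side's 22.808 N exceeds the other side's 21.094 N, so that mass slides down and the 6 kg mass slides up. Taking that direction as positive, Newton's second law for the whole system gives 22.808 − 21.094 = (6 + 4) a, so a = 1.714 / 10 = 0.1714 m/s².

0.17 m/s²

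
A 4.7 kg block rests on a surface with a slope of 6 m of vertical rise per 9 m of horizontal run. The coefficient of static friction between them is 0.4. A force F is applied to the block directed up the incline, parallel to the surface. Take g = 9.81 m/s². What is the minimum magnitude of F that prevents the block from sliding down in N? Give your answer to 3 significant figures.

10.2 N

The normal force is N = mg cos 33.69° = 38.363 N. With F at its minimum the block is on the verge of sliding down, so static friction is at its maximum μ_s N = 0.4 × 38.363 = 15.345 N and acts up the slope.
Equilibrium along the incline: F + μ_s N = mg sin 33.69°, so F = 25.576 − 15.345 = 10.231 N.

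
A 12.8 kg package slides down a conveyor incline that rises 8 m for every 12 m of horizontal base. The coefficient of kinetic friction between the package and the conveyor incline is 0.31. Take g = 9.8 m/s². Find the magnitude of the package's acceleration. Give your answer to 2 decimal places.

2.91 m/s²

Resolving the weight along the incline: the component pulling the package down the slope is mg sin 33.69° = 12.8 × 9.8 × 0.5547 = 69.582 N, and the normal force is N = mg cos 33.69° = 12.8 × 9.8 × 0.8321 = 104.379 N.
Kinetic friction acts up the slope with magnitude f = μN = 0.31 × 104.379 = 32.357 N.
Net force along the incline is 69.582 − 32.357 = 37.225 N, so a = 37.225 / 12.8 = 2.9082 m/s².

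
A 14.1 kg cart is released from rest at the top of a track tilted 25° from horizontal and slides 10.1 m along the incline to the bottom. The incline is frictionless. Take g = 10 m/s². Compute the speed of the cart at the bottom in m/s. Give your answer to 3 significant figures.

9.24 m/s

The weight component along the incline is mg sin 25° = 59.589 N and the normal force is N = mg cos 25° = 127.789 N.
With no friction, a = g sin 25° = 4.2262 m/s².
Starting from rest over a distance of 10.1 m, v² = 2aL = 2 × 4.2262 × 10.1 = 85.3692, so v = 9.2395 m/s.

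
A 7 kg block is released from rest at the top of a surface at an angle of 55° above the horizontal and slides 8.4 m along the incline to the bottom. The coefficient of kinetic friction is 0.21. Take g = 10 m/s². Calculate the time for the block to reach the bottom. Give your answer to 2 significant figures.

The weight component along the incline is mg sin 55° = 57.341 N and the normal force is N = mg cos 55° = 40.150 N.
Friction up the slope is f = μN = 0.21 × 40.150 = 8.431 N, so the net downslope force is 57.341 − 8.431 = 48.910 N and a = 48.910 / 7 = 6.9871 m/s².
Starting from rest, L = ½at², so t = √(2L/a) = √(2 × 8.4 / 6.9871) = 1.5506 s.

1.6 s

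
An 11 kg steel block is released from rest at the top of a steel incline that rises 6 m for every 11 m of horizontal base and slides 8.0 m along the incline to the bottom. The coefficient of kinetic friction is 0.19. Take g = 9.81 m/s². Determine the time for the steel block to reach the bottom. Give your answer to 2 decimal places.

2.29 s

The weight component along the incline is mg sin 28.61° = 51.673 N and the normal force is N = mg cos 28.61° = 94.734 N.
Friction up the slope is f = μN = 0.19 × 94.734 = 17.999 N, so the net downslope force is 51.673 − 17.999 = 33.674 N and a = 33.674 / 11 = 3.0613 m/s².
Starting from rest, L = ½at², so t = √(2L/a) = √(2 × 8.0 / 3.0613) = 2.2862 s.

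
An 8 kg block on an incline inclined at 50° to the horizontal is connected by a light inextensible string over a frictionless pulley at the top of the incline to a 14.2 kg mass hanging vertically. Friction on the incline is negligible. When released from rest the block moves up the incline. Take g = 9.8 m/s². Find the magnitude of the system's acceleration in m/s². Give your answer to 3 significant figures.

3.56 m/s²

For the block on the incline: the weight component along the slope is m₁g sin 50° = 8 × 9.8 × 0.7660 = 60.054 N and the normal force is N = m₁g cos 50° = 50.395 N.
Newton's second law for the block (up-slope positive): T − 60.054 = 8 a. For the hanging mass (downward positive): 14.2 × 9.8 − T = 14.2 a.
Adding the two equations eliminates T: 79.106 = 22.2 a, so a = 3.5633 m/s².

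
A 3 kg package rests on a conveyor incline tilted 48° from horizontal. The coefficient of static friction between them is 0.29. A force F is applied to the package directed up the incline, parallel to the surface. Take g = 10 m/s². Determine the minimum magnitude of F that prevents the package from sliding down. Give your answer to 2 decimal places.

16.47 N

The normal force is N = mg cos 48° = 20.074 N. With F at its minimum the package is on the verge of sliding down, so static friction is at its maximum μ_s N = 0.29 × 20.074 = 5.821 N and acts up the slope.
Equilibrium along the incline: F + μ_s N = mg sin 48°, so F = 22.294 − 5.821 = 16.473 N.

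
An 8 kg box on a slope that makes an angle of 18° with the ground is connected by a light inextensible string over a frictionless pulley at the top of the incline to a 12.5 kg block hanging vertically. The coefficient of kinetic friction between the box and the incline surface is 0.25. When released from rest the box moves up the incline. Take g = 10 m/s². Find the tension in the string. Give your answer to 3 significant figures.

For the box on the incline: the weight component along the slope is m₁g sin 18° = 8 × 10 × 0.3090 = 24.720 N and the normal force is N = m₁g cos 18° = 76.085 N.
Kinetic friction opposes the box's motion up the incline: f = μN = 0.25 × 76.085 = 19.021 N acting down the slope.
Newton's second law for the box (up-slope positive): T − 24.720 − 19.021 = 8 a. For the hanging block (downward positive): 12.5 × 10 − T = 12.5 a.
Adding the two equations eliminates T: 81.259 = 20.5 a, so a = 3.9639 m/s².
Then from the hanging block's equation, T = 12.5 × (10 − 3.9639) = 75.451 N.

75.5 N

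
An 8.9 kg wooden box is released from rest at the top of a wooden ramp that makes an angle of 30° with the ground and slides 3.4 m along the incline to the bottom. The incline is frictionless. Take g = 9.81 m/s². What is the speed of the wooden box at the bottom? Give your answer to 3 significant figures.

5.78 m/s

The weight component along the incline is mg sin 30° = 43.654 N and the normal force is N = mg cos 30° = 75.612 N.
With no friction, a = g sin 30° = 4.9050 m/s².
Starting from rest over a distance of 3.4 m, v² = 2aL = 2 × 4.9050 × 3.4 = 33.3540, so v = 5.7753 m/s.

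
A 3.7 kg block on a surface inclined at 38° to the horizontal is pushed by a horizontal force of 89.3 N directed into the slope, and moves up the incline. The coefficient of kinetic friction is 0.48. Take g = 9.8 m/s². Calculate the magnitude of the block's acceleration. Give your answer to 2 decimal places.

The horizontal push has components F cos 38° = 89.3 × 0.7880 = 70.368 N up the incline and F sin 38° = 89.3 × 0.6157 = 54.982 N pressing into the surface.
The normal force is therefore N = mg cos 38° + F sin 38° = 28.573 + 54.982 = 83.555 N, and kinetic friction down the slope is μN = 0.48 × 83.555 = 40.106 N.
Along the incline: F cos 38° − mg sin 38° − μN = ma, so 70.368 − 22.325 − 40.106 = 3.7 a, giving a = 2.1451 m/s².

2.15 m/s²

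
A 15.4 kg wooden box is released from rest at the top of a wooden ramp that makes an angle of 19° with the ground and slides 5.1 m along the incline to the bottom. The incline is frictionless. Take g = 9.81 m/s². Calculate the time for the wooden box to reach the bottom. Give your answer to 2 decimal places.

The weight component along the incline is mg sin 19° = 49.185 N and the normal force is N = mg cos 19° = 142.843 N.
With no friction, a = g sin 19° = 3.1938 m/s².
Starting from rest, L = ½at², so t = √(2L/a) = √(2 × 5.1 / 3.1938) = 1.7871 s.

1.79 s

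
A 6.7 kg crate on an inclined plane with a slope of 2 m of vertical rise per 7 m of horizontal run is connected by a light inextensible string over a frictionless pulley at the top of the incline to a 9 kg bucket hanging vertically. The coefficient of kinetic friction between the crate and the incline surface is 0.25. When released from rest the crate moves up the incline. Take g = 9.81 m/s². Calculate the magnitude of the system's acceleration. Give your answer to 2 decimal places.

For the crate on the incline: the weight component along the slope is m₁g sin 15.95° = 6.7 × 9.81 × 0.2747 = 18.055 N and the normal force is N = m₁g cos 15.95° = 63.198 N.
Kinetic friction opposes the crate's motion up the incline: f = μN = 0.25 × 63.198 = 15.800 N acting down the slope.
Newton's second law for the crate (up-slope positive): T − 18.055 − 15.800 = 6.7 a. For the hanging bucket (downward positive): 9 × 9.81 − T = 9 a.
Adding the two equations eliminates T: 54.435 = 15.7 a, so a = 3.4672 m/s².

3.47 m/s²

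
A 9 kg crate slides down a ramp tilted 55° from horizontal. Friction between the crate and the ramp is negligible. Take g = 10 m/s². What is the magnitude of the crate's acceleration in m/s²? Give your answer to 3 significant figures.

8.19 m/s²

Resolving the weight along the incline: the component pulling the crate down the slope is mg sin 55° = 9 × 10 × 0.8192 = 73.728 N, and the normal force is N = mg cos 55° = 9 × 10 × 0.5736 = 51.624 N.
With no friction the net force along the incline is 73.728 N, so a = g sin 55° = 73.728 / 9 = 8.1920 m/s².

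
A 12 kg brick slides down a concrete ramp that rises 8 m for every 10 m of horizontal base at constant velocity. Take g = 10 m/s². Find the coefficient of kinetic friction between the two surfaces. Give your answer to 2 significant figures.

0.80

At constant velocity the net force along the incline is zero: mg sin 38.66° = μ mg cos 38.66°.
So μ = tan 38.66° = 0.6247 / 0.7809 = 0.8000.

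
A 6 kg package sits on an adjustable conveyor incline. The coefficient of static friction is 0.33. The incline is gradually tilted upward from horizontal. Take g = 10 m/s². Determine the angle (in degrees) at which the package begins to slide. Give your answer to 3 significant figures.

18.3°

At the threshold of sliding, static friction is at its maximum μ_s N and exactly balances the weight component along the incline: mg sin θ = μ_s mg cos θ.
Hence tan θ = μ_s = 0.33, so θ = arctan(0.33) = 18.2629°.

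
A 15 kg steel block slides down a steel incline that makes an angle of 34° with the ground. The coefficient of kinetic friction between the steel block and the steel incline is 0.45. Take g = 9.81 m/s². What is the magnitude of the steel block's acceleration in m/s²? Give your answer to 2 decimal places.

Resolving the weight along the incline: the component pulling the steel block down the slope is mg sin 34° = 15 × 9.81 × 0.5592 = 82.286 N, and the normal force is N = mg cos 34° = 15 × 9.81 × 0.8290 = 121.987 N.
Kinetic friction acts up the slope with magnitude f = μN = 0.45 × 121.987 = 54.894 N.
Net force along the incline is 82.286 − 54.894 = 27.392 N, so a = 27.392 / 15 = 1.8261 m/s².

1.83 m/s²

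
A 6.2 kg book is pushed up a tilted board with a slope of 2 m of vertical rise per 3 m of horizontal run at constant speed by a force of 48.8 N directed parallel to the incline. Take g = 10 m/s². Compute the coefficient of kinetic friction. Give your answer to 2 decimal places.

0.28

At constant speed ΣF = 0 along the incline. The applied 48.8 N acts up the slope; the weight component mg sin 33.69° = 34.391 N and kinetic friction μN both act down the slope.
So 48.8 = 34.391 + μ × 51.587, giving μ = (48.8 − 34.391) / 51.587 = 0.2793.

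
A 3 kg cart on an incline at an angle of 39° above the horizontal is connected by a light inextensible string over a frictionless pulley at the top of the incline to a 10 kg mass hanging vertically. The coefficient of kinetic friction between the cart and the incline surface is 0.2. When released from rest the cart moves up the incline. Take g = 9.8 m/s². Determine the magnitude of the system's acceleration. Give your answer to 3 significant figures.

For the cart on the incline: the weight component along the slope is m₁g sin 39° = 3 × 9.8 × 0.6293 = 18.501 N and the normal force is N = m₁g cos 39° = 22.848 N.
Kinetic friction opposes the cart's motion up the incline: f = μN = 0.2 × 22.848 = 4.570 N acting down the slope.
Newton's second law for the cart (up-slope positive): T − 18.501 − 4.570 = 3 a. For the hanging mass (downward positive): 10 × 9.8 − T = 10 a.
Adding the two equations eliminates T: 74.929 = 13 a, so a = 5.7638 m/s².

5.76 m/s²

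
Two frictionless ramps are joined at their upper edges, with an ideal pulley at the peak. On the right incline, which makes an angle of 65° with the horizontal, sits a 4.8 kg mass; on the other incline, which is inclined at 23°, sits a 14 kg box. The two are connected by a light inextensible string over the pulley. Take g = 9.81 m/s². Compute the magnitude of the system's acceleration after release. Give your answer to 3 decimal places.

Resolve each weight along its own incline: the 4.8 kg mass has component 4.8 × 9.81 × sin 65° = 42.676 N down its slope, and the 14 kg mass has 14 × 9.81 × sin 23° = 53.663 N down its slope.
The 14 kg side's 53.663 N exceeds the other side's 42.676 N, so that mass slides down and the 4.8 kg mass slides up. Taking that direction as positive, Newton's second law for the whole system gives 53.663 − 42.676 = (4.8 + 14) a, so a = 10.987 / 18.8 = 0.5844 m/s².

0.584 m/s²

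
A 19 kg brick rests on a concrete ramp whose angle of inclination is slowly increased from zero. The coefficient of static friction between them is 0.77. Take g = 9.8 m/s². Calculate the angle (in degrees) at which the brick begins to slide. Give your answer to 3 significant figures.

37.6°

At the threshold of sliding, static friction is at its maximum μ_s N and exactly balances the weight component along the incline: mg sin θ = μ_s mg cos θ.
Hence tan θ = μ_s = 0.77, so θ = arctan(0.77) = 37.5963°.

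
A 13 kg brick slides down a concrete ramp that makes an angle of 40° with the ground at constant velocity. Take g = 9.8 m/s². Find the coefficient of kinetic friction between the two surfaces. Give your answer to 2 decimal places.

At constant velocity the net force along the incline is zero: mg sin 40° = μ mg cos 40°.
So μ = tan 40° = 0.6428 / 0.7660 = 0.8392.

0.84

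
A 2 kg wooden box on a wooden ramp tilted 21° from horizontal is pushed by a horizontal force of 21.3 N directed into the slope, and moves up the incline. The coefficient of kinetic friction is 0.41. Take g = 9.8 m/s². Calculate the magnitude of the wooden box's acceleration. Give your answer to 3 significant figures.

1.11 m/s²

The horizontal push has components F cos 21° = 21.3 × 0.9336 = 19.886 N up the incline and F sin 21° = 21.3 × 0.3584 = 7.634 N pressing into the surface.
The normal force is therefore N = mg cos 21° + F sin 21° = 18.299 + 7.634 = 25.933 N, and kinetic friction down the slope is μN = 0.41 × 25.933 = 10.633 N.
Along the incline: F cos 21° − mg sin 21° − μN = ma, so 19.886 − 7.025 − 10.633 = 2 a, giving a = 1.1140 m/s².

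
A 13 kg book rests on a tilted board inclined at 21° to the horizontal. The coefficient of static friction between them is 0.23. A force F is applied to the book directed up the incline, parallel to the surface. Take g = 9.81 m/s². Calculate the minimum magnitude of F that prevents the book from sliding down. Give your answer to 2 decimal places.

18.32 N

The normal force is N = mg cos 21° = 119.060 N. With F at its minimum the book is on the verge of sliding down, so static friction is at its maximum μ_s N = 0.23 × 119.060 = 27.384 N and acts up the slope.
Equilibrium along the incline: F + μ_s N = mg sin 21°, so F = 45.703 − 27.384 = 18.319 N.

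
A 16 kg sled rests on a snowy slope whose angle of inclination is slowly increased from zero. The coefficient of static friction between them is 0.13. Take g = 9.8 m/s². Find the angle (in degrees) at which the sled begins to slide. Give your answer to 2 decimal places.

7.41°

At the threshold of sliding, static friction is at its maximum μ_s N and exactly balances the weight component along the incline: mg sin θ = μ_s mg cos θ.
Hence tan θ = μ_s = 0.13, so θ = arctan(0.13) = 7.4069°.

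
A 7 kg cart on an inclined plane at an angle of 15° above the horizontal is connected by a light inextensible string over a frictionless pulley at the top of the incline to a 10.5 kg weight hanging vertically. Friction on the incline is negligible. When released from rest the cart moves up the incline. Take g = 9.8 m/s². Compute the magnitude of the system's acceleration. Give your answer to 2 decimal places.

4.87 m/s²

For the cart on the incline: the weight component along the slope is m₁g sin 15° = 7 × 9.8 × 0.2588 = 17.754 N and the normal force is N = m₁g cos 15° = 66.263 N.
Newton's second law for the cart (up-slope positive): T − 17.754 = 7 a. For the hanging weight (downward positive): 10.5 × 9.8 − T = 10.5 a.
Adding the two equations eliminates T: 85.146 = 17.5 a, so a = 4.8655 m/s².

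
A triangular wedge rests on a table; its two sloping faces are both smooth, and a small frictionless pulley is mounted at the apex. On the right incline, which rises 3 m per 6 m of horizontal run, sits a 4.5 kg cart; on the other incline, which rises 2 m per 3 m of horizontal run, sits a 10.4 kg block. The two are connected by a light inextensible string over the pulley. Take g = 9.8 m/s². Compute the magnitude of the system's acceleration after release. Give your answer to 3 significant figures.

Resolve each weight along its own incline: the 4.5 kg mass has component 4.5 × 9.8 × sin 26.57° = 19.722 N down its slope, and the 10.4 kg mass has 10.4 × 9.8 × sin 33.69° = 56.535 N down its slope.
The 10.4 kg side's 56.535 N exceeds the other side's 19.722 N, so that mass slides down and the 4.5 kg mass slides up. Taking that direction as positive, Newton's second law for the whole system gives 56.535 − 19.722 = (4.5 + 10.4) a, so a = 36.813 / 14.9 = 2.4707 m/s².

2.47 m/s²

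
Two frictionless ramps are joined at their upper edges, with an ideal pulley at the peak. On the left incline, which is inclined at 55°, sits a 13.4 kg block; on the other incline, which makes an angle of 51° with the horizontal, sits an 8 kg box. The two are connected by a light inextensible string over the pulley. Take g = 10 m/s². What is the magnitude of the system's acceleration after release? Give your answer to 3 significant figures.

Resolve each weight along its own incline: the 13.4 kg mass has component 13.4 × 10 × sin 55° = 109.766 N down its slope, and the 8 kg mass has 8 × 10 × sin 51° = 62.172 N down its slope.
The 13.4 kg side's 109.766 N exceeds the other side's 62.172 N, so that mass slides down and the 8 kg mass slides up. Taking that direction as positive, Newton's second law for the whole system gives 109.766 − 62.172 = (13.4 + 8) a, so a = 47.594 / 21.4 = 2.2240 m/s².

2.22 m/s²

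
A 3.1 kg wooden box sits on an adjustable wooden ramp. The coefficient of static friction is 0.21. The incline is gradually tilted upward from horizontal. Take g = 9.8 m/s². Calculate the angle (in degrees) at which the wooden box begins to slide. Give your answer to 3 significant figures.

11.9°

At the threshold of sliding, static friction is at its maximum μ_s N and exactly balances the weight component along the incline: mg sin θ = μ_s mg cos θ.
Hence tan θ = μ_s = 0.21, so θ = arctan(0.21) = 11.8598°.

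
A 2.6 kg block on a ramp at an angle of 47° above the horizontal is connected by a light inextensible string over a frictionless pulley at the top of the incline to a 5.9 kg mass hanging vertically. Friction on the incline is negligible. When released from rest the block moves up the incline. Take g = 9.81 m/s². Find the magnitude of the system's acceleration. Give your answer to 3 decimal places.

For the block on the incline: the weight component along the slope is m₁g sin 47° = 2.6 × 9.81 × 0.7314 = 18.655 N and the normal force is N = m₁g cos 47° = 17.395 N.
Newton's second law for the block (up-slope positive): T − 18.655 = 2.6 a. For the hanging mass (downward positive): 5.9 × 9.81 − T = 5.9 a.
Adding the two equations eliminates T: 39.224 = 8.5 a, so a = 4.6146 m/s².

4.615 m/s²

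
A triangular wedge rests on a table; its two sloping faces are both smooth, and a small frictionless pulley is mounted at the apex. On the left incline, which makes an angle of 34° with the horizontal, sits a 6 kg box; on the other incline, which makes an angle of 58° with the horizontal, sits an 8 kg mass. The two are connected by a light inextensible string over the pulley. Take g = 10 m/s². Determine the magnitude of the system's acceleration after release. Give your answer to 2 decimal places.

2.45 m/s²

Resolve each weight along its own incline: the 6 kg mass has component 6 × 10 × sin 34° = 33.552 N down its slope, and the 8 kg mass has 8 × 10 × sin 58° = 67.844 N down its slope.
The 8 kg side's 67.844 N exceeds the other side's 33.552 N, so that mass slides down and the 6 kg mass slides up. Taking that direction as positive, Newton's second law for the whole system gives 67.844 − 33.552 = (6 + 8) a, so a = 34.292 / 14 = 2.4494 m/s².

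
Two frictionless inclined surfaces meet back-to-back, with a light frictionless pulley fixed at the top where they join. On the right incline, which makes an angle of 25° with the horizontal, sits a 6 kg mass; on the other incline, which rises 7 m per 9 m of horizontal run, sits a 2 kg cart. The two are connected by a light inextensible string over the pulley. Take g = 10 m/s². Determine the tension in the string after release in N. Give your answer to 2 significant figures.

16 N

Resolve each weight along its own incline: the 6 kg mass has component 6 × 10 × sin 25° = 25.357 N down its slope, and the 2 kg mass has 2 × 10 × sin 37.87° = 12.279 N down its slope.
The 6 kg side's 25.357 N exceeds the other side's 12.279 N, so that mass slides down and the 2 kg mass slides up. Taking that direction as positive, Newton's second law for the whole system gives 25.357 − 12.279 = (6 + 2) a, so a = 13.078 / 8 = 1.6347 m/s².
For the 2 kg mass (up-slope positive): T − 12.279 = 2 × 1.6347, so T = 15.548 N.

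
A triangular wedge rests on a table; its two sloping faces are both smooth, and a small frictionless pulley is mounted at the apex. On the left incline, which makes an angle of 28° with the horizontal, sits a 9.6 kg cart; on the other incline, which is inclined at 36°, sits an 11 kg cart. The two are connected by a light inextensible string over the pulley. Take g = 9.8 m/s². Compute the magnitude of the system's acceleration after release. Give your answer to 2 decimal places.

Resolve each weight along its own incline: the 9.6 kg mass has component 9.6 × 9.8 × sin 28° = 44.168 N down its slope, and the 11 kg mass has 11 × 9.8 × sin 36° = 63.363 N down its slope.
The 11 kg side's 63.363 N exceeds the other side's 44.168 N, so that mass slides down and the 9.6 kg mass slides up. Taking that direction as positive, Newton's second law for the whole system gives 63.363 − 44.168 = (9.6 + 11) a, so a = 19.195 / 20.6 = 0.9318 m/s².

0.93 m/s²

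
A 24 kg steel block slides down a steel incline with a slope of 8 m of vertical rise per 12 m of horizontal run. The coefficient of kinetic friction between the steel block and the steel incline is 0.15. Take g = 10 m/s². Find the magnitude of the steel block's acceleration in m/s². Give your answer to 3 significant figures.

4.30 m/s²

Resolving the weight along the incline: the component pulling the steel block down the slope is mg sin 33.69° = 24 × 10 × 0.5547 = 133.128 N, and the normal force is N = mg cos 33.69° = 24 × 10 × 0.8321 = 199.704 N.
Kinetic friction acts up the slope with magnitude f = μN = 0.15 × 199.704 = 29.956 N.
Net force along the incline is 133.128 − 29.956 = 103.172 N, so a = 103.172 / 24 = 4.2988 m/s².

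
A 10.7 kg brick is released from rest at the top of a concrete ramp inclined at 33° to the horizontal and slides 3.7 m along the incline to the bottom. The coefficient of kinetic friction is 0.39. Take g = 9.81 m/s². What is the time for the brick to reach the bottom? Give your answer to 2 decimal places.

The weight component along the incline is mg sin 33° = 57.169 N and the normal force is N = mg cos 33° = 88.033 N.
Friction up the slope is f = μN = 0.39 × 88.033 = 34.333 N, so the net downslope force is 57.169 − 34.333 = 22.836 N and a = 22.836 / 10.7 = 2.1342 m/s².
Starting from rest, L = ½at², so t = √(2L/a) = √(2 × 3.7 / 2.1342) = 1.8621 s.

1.86 s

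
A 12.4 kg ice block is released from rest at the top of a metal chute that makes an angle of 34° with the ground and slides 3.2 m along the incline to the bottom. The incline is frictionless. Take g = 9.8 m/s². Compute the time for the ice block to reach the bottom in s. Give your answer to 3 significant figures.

1.08 s

The weight component along the incline is mg sin 34° = 67.953 N and the normal force is N = mg cos 34° = 100.745 N.
With no friction, a = g sin 34° = 5.4801 m/s².
Starting from rest, L = ½at², so t = √(2L/a) = √(2 × 3.2 / 5.4801) = 1.0807 s.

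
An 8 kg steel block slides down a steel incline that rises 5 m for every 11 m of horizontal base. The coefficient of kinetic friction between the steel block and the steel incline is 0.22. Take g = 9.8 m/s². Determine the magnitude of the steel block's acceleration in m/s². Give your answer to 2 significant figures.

2.1 m/s²

Resolving the weight along the incline: the component pulling the steel block down the slope is mg sin 24.44° = 8 × 9.8 × 0.4138 = 32.442 N, and the normal force is N = mg cos 24.44° = 8 × 9.8 × 0.9104 = 71.375 N.
Kinetic friction acts up the slope with magnitude f = μN = 0.22 × 71.375 = 15.703 N.
Net force along the incline is 32.442 − 15.703 = 16.739 N, so a = 16.739 / 8 = 2.0924 m/s².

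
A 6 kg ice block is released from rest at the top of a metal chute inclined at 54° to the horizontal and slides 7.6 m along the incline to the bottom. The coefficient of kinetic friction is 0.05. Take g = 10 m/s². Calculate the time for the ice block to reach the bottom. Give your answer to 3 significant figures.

1.40 s

The weight component along the incline is mg sin 54° = 48.541 N and the normal force is N = mg cos 54° = 35.267 N.
Friction up the slope is f = μN = 0.05 × 35.267 = 1.763 N, so the net downslope force is 48.541 − 1.763 = 46.778 N and a = 46.778 / 6 = 7.7963 m/s².
Starting from rest, L = ½at², so t = √(2L/a) = √(2 × 7.6 / 7.7963) = 1.3963 s.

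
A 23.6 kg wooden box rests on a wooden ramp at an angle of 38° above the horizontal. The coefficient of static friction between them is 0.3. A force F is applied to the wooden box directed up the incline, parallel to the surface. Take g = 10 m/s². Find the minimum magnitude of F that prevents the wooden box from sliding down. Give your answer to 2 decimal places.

89.50 N

The normal force is N = mg cos 38° = 185.971 N. With F at its minimum the wooden box is on the verge of sliding down, so static friction is at its maximum μ_s N = 0.3 × 185.971 = 55.791 N and acts up the slope.
Equilibrium along the incline: F + μ_s N = mg sin 38°, so F = 145.296 − 55.791 = 89.505 N.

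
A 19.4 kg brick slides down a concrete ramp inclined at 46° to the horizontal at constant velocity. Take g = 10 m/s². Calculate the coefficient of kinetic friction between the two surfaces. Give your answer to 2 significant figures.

1.0

At constant velocity the net force along the incline is zero: mg sin 46° = μ mg cos 46°.
So μ = tan 46° = 0.7193 / 0.6947 = 1.0354.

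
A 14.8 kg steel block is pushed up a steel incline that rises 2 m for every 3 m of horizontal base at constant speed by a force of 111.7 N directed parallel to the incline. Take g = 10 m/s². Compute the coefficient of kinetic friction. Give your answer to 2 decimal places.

At constant speed ΣF = 0 along the incline. The applied 111.7 N acts up the slope; the weight component mg sin 33.69° = 82.096 N and kinetic friction μN both act down the slope.
So 111.7 = 82.096 + μ × 123.143, giving μ = (111.7 − 82.096) / 123.143 = 0.2404.

0.24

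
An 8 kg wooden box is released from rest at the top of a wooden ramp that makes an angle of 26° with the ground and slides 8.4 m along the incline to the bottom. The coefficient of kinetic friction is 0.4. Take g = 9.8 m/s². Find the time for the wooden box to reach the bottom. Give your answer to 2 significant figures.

4.7 s

The weight component along the incline is mg sin 26° = 34.368 N and the normal force is N = mg cos 26° = 70.465 N.
Friction up the slope is f = μN = 0.4 × 70.465 = 28.186 N, so the net downslope force is 34.368 − 28.186 = 6.182 N and a = 6.182 / 8 = 0.7728 m/s².
Starting from rest, L = ½at², so t = √(2L/a) = √(2 × 8.4 / 0.7728) = 4.6625 s.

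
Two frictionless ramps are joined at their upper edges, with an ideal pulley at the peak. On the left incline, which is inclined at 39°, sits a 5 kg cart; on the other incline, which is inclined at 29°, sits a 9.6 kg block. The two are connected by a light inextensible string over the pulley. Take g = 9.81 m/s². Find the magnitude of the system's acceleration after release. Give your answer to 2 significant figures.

1.0 m/s²

Resolve each weight along its own incline: the 5 kg mass has component 5 × 9.81 × sin 39° = 30.868 N down its slope, and the 9.6 kg mass has 9.6 × 9.81 × sin 29° = 45.657 N down its slope.
The 9.6 kg side's 45.657 N exceeds the other side's 30.868 N, so that mass slides down and the 5 kg mass slides up. Taking that direction as positive, Newton's second law for the whole system gives 45.657 − 30.868 = (5 + 9.6) a, so a = 14.789 / 14.6 = 1.0129 m/s².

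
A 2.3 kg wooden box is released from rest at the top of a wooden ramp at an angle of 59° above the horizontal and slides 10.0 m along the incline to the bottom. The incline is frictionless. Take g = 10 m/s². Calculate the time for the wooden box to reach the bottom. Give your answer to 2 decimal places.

1.53 s

The weight component along the incline is mg sin 59° = 19.715 N and the normal force is N = mg cos 59° = 11.846 N.
With no friction, a = g sin 59° = 8.5717 m/s².
Starting from rest, L = ½at², so t = √(2L/a) = √(2 × 10.0 / 8.5717) = 1.5275 s.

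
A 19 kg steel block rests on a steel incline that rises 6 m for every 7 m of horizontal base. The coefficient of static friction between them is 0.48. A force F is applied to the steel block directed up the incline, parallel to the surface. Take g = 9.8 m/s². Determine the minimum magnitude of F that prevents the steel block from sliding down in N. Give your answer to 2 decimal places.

The normal force is N = mg cos 40.60° = 141.374 N. With F at its minimum the steel block is on the verge of sliding down, so static friction is at its maximum μ_s N = 0.48 × 141.374 = 67.860 N and acts up the slope.
Equilibrium along the incline: F + μ_s N = mg sin 40.60°, so F = 121.177 − 67.860 = 53.317 N.

53.32 N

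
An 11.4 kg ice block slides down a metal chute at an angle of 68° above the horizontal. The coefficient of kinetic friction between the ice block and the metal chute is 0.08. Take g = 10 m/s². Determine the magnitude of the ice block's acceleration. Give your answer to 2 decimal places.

Resolving the weight along the incline: the component pulling the ice block down the slope is mg sin 68° = 11.4 × 10 × 0.9272 = 105.701 N, and the normal force is N = mg cos 68° = 11.4 × 10 × 0.3746 = 42.704 N.
Kinetic friction acts up the slope with magnitude f = μN = 0.08 × 42.704 = 3.416 N.
Net force along the incline is 105.701 − 3.416 = 102.285 N, so a = 102.285 / 11.4 = 8.9724 m/s².

8.97 m/s²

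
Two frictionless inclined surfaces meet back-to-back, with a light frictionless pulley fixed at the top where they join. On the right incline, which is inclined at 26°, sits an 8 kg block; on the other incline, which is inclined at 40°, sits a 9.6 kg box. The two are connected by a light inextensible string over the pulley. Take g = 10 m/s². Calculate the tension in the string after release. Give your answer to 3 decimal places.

Resolve each weight along its own incline: the 8 kg mass has component 8 × 10 × sin 26° = 35.070 N down its slope, and the 9.6 kg mass has 9.6 × 10 × sin 40° = 61.708 N down its slope.
The 9.6 kg side's 61.708 N exceeds the other side's 35.070 N, so that mass slides down and the 8 kg mass slides up. Taking that direction as positive, Newton's second law for the whole system gives 61.708 − 35.070 = (8 + 9.6) a, so a = 26.638 / 17.6 = 1.5135 m/s².
For the 8 kg mass (up-slope positive): T − 35.070 = 8 × 1.5135, so T = 47.178 N.

47.178 N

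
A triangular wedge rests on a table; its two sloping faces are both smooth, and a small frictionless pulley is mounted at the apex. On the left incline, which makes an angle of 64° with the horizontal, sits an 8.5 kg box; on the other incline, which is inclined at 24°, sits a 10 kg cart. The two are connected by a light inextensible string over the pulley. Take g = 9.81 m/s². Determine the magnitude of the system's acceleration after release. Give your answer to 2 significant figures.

1.9 m/s²

Resolve each weight along its own incline: the 8.5 kg mass has component 8.5 × 9.81 × sin 64° = 74.946 N down its slope, and the 10 kg mass has 10 × 9.81 × sin 24° = 39.901 N down its slope.
The 8.5 kg side's 74.946 N exceeds the other side's 39.901 N, so that mass slides down and the 10 kg mass slides up. Taking that direction as positive, Newton's second law for the whole system gives 74.946 − 39.901 = (8.5 + 10) a, so a = 35.045 / 18.5 = 1.8943 m/s².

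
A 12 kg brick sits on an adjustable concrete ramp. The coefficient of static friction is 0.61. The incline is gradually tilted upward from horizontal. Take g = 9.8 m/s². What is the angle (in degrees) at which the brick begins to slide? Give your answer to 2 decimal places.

31.38°

At the threshold of sliding, static friction is at its maximum μ_s N and exactly balances the weight component along the incline: mg sin θ = μ_s mg cos θ.
Hence tan θ = μ_s = 0.61, so θ = arctan(0.61) = 31.3832°.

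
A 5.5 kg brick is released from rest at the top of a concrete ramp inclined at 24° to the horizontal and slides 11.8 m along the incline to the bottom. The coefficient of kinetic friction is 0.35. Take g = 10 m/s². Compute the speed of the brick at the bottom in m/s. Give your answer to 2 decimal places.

The weight component along the incline is mg sin 24° = 22.371 N and the normal force is N = mg cos 24° = 50.245 N.
Friction up the slope is f = μN = 0.35 × 50.245 = 17.586 N, so the net downslope force is 22.371 − 17.586 = 4.785 N and a = 4.785 / 5.5 = 0.8700 m/s².
Starting from rest over a distance of 11.8 m, v² = 2aL = 2 × 0.8700 × 11.8 = 20.5320, so v = 4.5312 m/s.

4.53 m/s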